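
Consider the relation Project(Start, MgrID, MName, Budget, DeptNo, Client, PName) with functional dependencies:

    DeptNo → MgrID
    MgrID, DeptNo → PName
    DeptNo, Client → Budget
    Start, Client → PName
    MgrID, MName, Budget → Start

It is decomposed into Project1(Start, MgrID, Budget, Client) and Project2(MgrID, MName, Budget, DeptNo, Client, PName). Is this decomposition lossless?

No

Common attributes: Project1 ∩ Project2 = {MgrID, Budget, Client}.
No dependency enlarges {MgrID, Budget, Client}, so (MgrID, Budget, Client)⁺ = {MgrID, Budget, Client}.
The closure contains neither all of Project1 = {Start, MgrID, Budget, Client} nor all of Project2 = {MgrID, MName, Budget, DeptNo, Client, PName}, so the common attributes are not a superkey of either fragment. The join is lossy.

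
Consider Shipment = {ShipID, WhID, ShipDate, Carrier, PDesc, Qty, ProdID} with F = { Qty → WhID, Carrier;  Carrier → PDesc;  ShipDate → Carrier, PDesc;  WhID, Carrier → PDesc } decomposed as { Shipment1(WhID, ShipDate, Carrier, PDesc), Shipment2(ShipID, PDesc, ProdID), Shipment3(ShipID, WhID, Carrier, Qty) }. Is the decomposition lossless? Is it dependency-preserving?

Lossless test (chase): Rows 1 and 3 agree on Carrier; apply Carrier→PDesc and equate their PDesc entries. No row becomes fully distinguished — the join is lossy.
Dependency preservation: every FD's attributes lie within a single fragment, so each can be enforced locally — preserved.

lossy but dependency-preserving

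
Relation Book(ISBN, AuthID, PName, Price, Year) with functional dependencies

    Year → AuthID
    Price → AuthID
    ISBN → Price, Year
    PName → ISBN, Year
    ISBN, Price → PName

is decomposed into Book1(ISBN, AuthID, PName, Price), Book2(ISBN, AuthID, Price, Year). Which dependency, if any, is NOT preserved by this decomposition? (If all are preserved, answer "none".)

Year → AuthID lies within Book2.
Price → AuthID lies within Book1.
ISBN → Price, Year lies within Book2.
PName → ISBN, Year: restricted closure across fragments reaches ISBN, Year.
ISBN, Price → PName lies within Book1.
Every dependency is enforceable on the fragments, so the decomposition is dependency-preserving.

none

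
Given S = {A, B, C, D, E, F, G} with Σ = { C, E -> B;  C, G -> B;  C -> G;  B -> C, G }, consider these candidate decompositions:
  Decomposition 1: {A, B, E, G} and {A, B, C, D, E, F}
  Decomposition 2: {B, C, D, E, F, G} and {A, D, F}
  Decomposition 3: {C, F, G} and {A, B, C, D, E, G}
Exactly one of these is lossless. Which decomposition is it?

Decomposition 1: common = {A, B, E}, closure = {A, B, C, E, G} → lossless.
Decomposition 2: common = {D, F}, closure = {D, F} → lossy.
Decomposition 3: common = {C, G}, closure = {B, C, G} → lossy.

Decomposition 1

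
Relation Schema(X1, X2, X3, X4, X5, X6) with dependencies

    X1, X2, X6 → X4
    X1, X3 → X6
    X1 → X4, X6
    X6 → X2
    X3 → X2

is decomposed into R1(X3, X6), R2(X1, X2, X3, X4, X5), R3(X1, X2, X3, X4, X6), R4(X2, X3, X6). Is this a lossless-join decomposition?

Yes

Chase test. Columns are X1, X2, X3, X4, X5, X6; row i has aⱼ where attribute j ∈ Ri, else bᵢⱼ.
Initial tableau (one row per fragment):
  row 1: b11 b12 a3 b14 b15 a6
  row 2: a1 a2 a3 a4 a5 b26
  row 3: a1 a2 a3 a4 b35 a6
  row 4: b41 a2 a3 b44 b45 a6
Rows 2 and 3 agree on X1, X3; apply X1, X3→X6 and equate their X6 entries.
Rows 1 and 2 agree on X6; apply X6→X2 and equate their X2 entries.
Row 2 is now all distinguished symbols — the join is lossless.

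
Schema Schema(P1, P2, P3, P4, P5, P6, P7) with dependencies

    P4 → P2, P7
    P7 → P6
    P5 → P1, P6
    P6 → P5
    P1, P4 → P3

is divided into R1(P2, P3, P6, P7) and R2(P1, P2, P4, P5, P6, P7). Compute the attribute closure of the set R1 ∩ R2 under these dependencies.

R1 ∩ R2 = {P2, P6, P7}.
P6 → P5 applies, adding P5
P5 → P1, P6 applies, adding P1
Closure: {P1, P2, P5, P6, P7}.

P1, P2, P5, P6, P7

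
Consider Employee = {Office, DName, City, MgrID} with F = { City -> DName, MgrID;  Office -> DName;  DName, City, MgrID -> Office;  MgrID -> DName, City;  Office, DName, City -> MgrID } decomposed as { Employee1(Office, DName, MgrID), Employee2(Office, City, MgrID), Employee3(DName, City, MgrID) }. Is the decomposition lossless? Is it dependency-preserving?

lossless and dependency-preserving

Lossless test (chase): Rows 2 and 3 agree on City; apply City→DName, MgrID and equate their DName, MgrID entries. Rows 2 and 3 agree on DName, City, MgrID; apply DName, City, MgrID→Office and equate their Office entries. Rows 1 and 2 agree on MgrID; apply MgrID→DName, City and equate their DName, City entries. Row 1 is now all distinguished symbols — the join is lossless.
Dependency preservation: DName, City, MgrID → Office; Office, DName, City → MgrID are not contained in any single fragment, but the restricted closure of each left-hand side across the fragments still reaches the right-hand side; the remaining FDs each lie inside some fragment. All dependencies are preserved.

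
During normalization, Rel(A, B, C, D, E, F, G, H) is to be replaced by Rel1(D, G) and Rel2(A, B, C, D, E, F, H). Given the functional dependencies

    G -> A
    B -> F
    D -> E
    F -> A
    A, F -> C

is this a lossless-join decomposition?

No

Common attributes: Rel1 ∩ Rel2 = {D}.
Closure of {D}: D → E applies, adding E. So (D)⁺ = {D, E}.
The closure contains neither all of Rel1 = {D, G} nor all of Rel2 = {A, B, C, D, E, F, H}, so the common attributes are not a superkey of either fragment. The join is lossy.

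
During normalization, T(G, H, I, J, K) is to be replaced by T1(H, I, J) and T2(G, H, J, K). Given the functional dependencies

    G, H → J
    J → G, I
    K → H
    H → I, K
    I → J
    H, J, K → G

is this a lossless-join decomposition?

Yes

Common attributes: T1 ∩ T2 = {H, J}.
Closure of {H, J}: J → G, I applies, adding G, I; H → I, K applies, adding K. So (H, J)⁺ = {G, H, I, J, K}.
This closure contains every attribute of T1, so T1 ∩ T2 → T1. The join is lossless.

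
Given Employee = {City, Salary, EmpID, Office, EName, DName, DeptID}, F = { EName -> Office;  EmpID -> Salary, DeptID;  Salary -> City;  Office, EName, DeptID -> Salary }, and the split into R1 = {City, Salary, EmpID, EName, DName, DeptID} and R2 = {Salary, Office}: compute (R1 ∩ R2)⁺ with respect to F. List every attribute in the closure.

R1 ∩ R2 = {Salary}.
Salary → City applies, adding City
Closure: {City, Salary}.

City, Salary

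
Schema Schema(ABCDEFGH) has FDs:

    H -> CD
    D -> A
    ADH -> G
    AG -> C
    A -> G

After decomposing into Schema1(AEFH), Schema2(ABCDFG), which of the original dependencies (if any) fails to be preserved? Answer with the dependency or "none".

Check H → CD: no single fragment contains all of {CDH}, and the restricted closure of {H} across the fragments never reaches {CD}.
D → A is preserved.
ADH → G is preserved.
AG → C is preserved.
A → G is preserved.

H -> CD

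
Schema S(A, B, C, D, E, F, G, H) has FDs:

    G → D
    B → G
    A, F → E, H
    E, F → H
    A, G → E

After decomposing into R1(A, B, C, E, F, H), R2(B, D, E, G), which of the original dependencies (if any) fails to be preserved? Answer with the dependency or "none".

A, G → E

Check A, G → E: no single fragment contains all of {A, E, G}, and the restricted closure of {A, G} across the fragments never reaches {E}.
G → D is preserved.
B → G is preserved.
A, F → E, H is preserved.
E, F → H is preserved.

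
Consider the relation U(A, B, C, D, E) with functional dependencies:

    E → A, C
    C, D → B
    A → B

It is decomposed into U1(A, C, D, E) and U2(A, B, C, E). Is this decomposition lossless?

Yes

Common attributes: U1 ∩ U2 = {A, C, E}.
Closure of {A, C, E}: A → B applies, adding B. So (A, C, E)⁺ = {A, B, C, E}.
This closure contains every attribute of U2, so U1 ∩ U2 → U2. The join is lossless.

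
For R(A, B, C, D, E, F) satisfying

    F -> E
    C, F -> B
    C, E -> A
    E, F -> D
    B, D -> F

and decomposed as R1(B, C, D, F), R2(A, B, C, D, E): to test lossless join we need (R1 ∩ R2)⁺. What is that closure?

A, B, C, D, E, F

R1 ∩ R2 = {B, C, D}.
B, D → F applies, adding F
F → E applies, adding E
C, E → A applies, adding A
Closure: {A, B, C, D, E, F}.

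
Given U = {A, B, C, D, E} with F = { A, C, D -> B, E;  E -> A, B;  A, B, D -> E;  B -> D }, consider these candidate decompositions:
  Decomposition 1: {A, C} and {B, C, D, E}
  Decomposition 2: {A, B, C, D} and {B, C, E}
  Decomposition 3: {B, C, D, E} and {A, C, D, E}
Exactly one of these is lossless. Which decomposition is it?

Decomposition 3

Decomposition 1: common = {C}, closure = {C} → lossy.
Decomposition 2: common = {B, C}, closure = {B, C, D} → lossy.
Decomposition 3: common = {C, D, E}, closure = {A, B, C, D, E} → lossless.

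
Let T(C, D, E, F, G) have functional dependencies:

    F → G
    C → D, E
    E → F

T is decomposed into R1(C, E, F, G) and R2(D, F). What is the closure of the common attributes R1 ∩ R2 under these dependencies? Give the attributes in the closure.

F, G

R1 ∩ R2 = {F}.
F → G applies, adding G
Closure: {F, G}.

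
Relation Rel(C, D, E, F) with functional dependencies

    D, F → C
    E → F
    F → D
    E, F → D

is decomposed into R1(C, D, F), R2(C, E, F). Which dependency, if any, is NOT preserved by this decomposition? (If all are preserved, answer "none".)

none

D, F → C lies within R1.
E → F lies within R2.
F → D lies within R1.
E, F → D: restricted closure across fragments reaches D.
Every dependency is enforceable on the fragments, so the decomposition is dependency-preserving.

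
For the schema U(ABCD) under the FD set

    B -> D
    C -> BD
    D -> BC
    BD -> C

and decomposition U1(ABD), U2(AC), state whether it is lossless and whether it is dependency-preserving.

lossy and not dependency-preserving

Lossless test: (A)⁺ = {A}, which is a superkey of neither fragment — lossy.
Dependency preservation: the restricted closure of {C} across the fragments never reaches {BD}, so C → BD cannot be enforced without a join — not preserved.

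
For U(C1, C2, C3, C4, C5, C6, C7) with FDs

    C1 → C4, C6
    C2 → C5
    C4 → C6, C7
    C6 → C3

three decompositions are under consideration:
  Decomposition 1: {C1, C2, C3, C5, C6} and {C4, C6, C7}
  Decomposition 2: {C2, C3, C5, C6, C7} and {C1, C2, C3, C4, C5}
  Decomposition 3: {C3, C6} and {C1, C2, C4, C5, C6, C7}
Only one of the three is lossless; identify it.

Decomposition 3

Decomposition 1: common = {C6}, closure = {C3, C6} → lossy.
Decomposition 2: common = {C2, C3, C5}, closure = {C2, C3, C5} → lossy.
Decomposition 3: common = {C6}, closure = {C3, C6} → lossless.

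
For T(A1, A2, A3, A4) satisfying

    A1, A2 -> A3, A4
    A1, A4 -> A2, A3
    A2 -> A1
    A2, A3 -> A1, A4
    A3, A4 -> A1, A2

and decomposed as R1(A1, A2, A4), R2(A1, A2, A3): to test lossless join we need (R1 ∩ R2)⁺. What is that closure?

R1 ∩ R2 = {A1, A2}.
A1, A2 → A3, A4 applies, adding A3, A4
Closure: {A1, A2, A3, A4}.

A1, A2, A3, A4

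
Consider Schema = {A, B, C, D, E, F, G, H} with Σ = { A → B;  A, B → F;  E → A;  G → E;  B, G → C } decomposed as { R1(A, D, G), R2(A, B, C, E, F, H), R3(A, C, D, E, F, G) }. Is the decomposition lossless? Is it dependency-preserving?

Lossless test (chase): Rows 1 and 2 agree on A; apply A→B and equate their B entries. Rows 1 and 3 agree on A; apply A→B and equate their B entries. Rows 1 and 2 agree on A, B; apply A, B→F and equate their F entries. Rows 1 and 3 agree on G; apply G→E and equate their E entries. Rows 1 and 3 agree on B, G; apply B, G→C and equate their C entries. No row becomes fully distinguished — the join is lossy.
Dependency preservation: B, G → C is not contained in any single fragment, but the restricted closure of its left-hand side across the fragments still reaches the right-hand side; the remaining FDs each lie inside some fragment. All dependencies are preserved.

lossy but dependency-preserving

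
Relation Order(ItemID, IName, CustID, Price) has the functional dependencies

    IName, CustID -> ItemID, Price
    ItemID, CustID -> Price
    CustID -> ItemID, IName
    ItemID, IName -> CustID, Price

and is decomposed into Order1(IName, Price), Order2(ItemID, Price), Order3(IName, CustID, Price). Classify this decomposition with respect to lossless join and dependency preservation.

Lossless test (chase): applying each FD to every pair of rows produces no changes in the tableau, so no row becomes fully distinguished — the join is lossy.
Dependency preservation: the restricted closure of {IName, CustID} across the fragments never reaches {ItemID, Price}, so IName, CustID → ItemID, Price cannot be enforced without a join — not preserved.

lossy and not dependency-preserving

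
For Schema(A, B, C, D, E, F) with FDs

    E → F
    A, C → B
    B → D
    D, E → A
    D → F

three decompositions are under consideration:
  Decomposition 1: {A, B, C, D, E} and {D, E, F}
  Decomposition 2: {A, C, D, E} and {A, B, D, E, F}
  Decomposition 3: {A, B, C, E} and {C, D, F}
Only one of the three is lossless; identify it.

Decomposition 1

Decomposition 1: common = {D, E}, closure = {A, D, E, F} → lossless.
Decomposition 2: common = {A, D, E}, closure = {A, D, E, F} → lossy.
Decomposition 3: common = {C}, closure = {C} → lossy.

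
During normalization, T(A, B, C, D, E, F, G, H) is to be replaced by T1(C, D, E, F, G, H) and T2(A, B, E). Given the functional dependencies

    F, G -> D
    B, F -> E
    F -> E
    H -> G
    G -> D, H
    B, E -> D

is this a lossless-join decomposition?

Common attributes: T1 ∩ T2 = {E}.
No dependency enlarges {E}, so (E)⁺ = {E}.
The closure contains neither all of T1 = {C, D, E, F, G, H} nor all of T2 = {A, B, E}, so the common attributes are not a superkey of either fragment. The join is lossy.

No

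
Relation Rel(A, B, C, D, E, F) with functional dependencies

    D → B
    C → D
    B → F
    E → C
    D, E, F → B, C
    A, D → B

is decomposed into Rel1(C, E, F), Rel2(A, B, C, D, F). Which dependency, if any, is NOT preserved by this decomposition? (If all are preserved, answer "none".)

none

D → B lies within Rel2.
C → D lies within Rel2.
B → F lies within Rel2.
E → C lies within Rel1.
D, E, F → B, C: restricted closure across fragments reaches B, C.
A, D → B lies within Rel2.
Every dependency is enforceable on the fragments, so the decomposition is dependency-preserving.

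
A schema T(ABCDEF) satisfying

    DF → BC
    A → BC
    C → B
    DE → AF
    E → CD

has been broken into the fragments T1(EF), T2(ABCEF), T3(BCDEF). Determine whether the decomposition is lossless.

Yes

Chase test. Columns are ABCDEF; row i has aⱼ where attribute j ∈ Ti, else bᵢⱼ.
Initial tableau (one row per fragment):
  row 1: b11 b12 b13 b14 a5 a6
  row 2: a1 a2 a3 b24 a5 a6
  row 3: b31 a2 a3 a4 a5 a6
Rows 1 and 2 agree on E; apply E→CD and equate their CD entries.
Rows 1 and 3 agree on E; apply E→CD and equate their CD entries.
Rows 1 and 2 agree on DF; apply DF→BC and equate their BC entries.
Rows 1 and 2 agree on DE; apply DE→AF and equate their AF entries.
Rows 1 and 3 agree on DE; apply DE→AF and equate their AF entries.
Row 1 is now all distinguished symbols — the join is lossless.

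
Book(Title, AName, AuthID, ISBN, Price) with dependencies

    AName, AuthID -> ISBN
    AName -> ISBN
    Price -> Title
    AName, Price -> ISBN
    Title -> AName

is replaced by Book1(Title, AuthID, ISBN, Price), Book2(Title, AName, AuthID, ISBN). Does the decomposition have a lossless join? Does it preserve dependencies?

Lossless test: (Title, AuthID, ISBN)⁺ = {Title, AName, AuthID, ISBN}, which contains all of one fragment — lossless.
Dependency preservation: AName, Price → ISBN is not contained in any single fragment, but the restricted closure of its left-hand side across the fragments still reaches the right-hand side; the remaining FDs each lie inside some fragment. All dependencies are preserved.

lossless and dependency-preserving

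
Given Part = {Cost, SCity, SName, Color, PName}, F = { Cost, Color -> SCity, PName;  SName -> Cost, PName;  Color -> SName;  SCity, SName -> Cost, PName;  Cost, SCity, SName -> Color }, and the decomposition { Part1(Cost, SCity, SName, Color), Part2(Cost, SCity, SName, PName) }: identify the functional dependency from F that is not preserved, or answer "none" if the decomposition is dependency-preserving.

none

Cost, Color → SCity, PName: restricted closure across fragments reaches SCity, PName.
SName → Cost, PName lies within Part2.
Color → SName lies within Part1.
SCity, SName → Cost, PName lies within Part2.
Cost, SCity, SName → Color lies within Part1.
Every dependency is enforceable on the fragments, so the decomposition is dependency-preserving.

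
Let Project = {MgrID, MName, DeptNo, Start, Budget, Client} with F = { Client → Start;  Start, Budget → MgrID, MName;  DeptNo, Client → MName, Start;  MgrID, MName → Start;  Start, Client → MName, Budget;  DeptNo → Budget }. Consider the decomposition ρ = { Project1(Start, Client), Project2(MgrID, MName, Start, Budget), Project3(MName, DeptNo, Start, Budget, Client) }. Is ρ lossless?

Yes

Chase test. Columns are MgrID, MName, DeptNo, Start, Budget, Client; row i has aⱼ where attribute j ∈ Projecti, else bᵢⱼ.
Initial tableau (one row per fragment):
  row 1: b11 b12 b13 a4 b15 a6
  row 2: a1 a2 b23 a4 a5 b26
  row 3: b31 a2 a3 a4 a5 a6
Rows 2 and 3 agree on Start, Budget; apply Start, Budget→MgrID, MName and equate their MgrID, MName entries.
Rows 1 and 3 agree on Start, Client; apply Start, Client→MName, Budget and equate their MName, Budget entries.
Rows 1 and 2 agree on Start, Budget; apply Start, Budget→MgrID, MName and equate their MgrID, MName entries.
Row 3 is now all distinguished symbols — the join is lossless.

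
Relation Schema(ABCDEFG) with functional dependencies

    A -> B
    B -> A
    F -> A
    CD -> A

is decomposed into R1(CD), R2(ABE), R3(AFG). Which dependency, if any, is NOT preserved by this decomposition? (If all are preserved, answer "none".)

CD -> A

Check CD → A: no single fragment contains all of {ACD}, and the restricted closure of {CD} across the fragments never reaches {A}.
A → B is preserved.
B → A is preserved.
F → A is preserved.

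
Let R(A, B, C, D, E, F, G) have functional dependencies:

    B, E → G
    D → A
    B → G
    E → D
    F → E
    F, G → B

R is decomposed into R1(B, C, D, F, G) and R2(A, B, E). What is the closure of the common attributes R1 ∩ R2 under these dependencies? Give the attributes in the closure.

B, G

R1 ∩ R2 = {B}.
B → G applies, adding G
Closure: {B, G}.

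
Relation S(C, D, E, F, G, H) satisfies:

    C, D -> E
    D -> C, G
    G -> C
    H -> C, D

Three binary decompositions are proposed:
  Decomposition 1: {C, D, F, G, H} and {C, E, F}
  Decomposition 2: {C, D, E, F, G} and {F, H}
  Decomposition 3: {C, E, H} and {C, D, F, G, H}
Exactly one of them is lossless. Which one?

Decomposition 1: common = {C, F}, closure = {C, F} → lossy.
Decomposition 2: common = {F}, closure = {F} → lossy.
Decomposition 3: common = {C, H}, closure = {C, D, E, G, H} → lossless.

Decomposition 3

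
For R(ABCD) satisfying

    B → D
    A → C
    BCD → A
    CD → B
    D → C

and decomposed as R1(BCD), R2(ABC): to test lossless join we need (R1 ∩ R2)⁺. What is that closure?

ABCD

R1 ∩ R2 = {BC}.
B → D applies, adding D
BCD → A applies, adding A
Closure: {ABCD}.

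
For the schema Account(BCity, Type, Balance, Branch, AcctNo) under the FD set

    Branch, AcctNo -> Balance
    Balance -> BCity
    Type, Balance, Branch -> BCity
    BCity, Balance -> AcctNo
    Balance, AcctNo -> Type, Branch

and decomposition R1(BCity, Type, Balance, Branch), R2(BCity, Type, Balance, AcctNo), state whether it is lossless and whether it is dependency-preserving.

lossless but not dependency-preserving

Lossless test: (BCity, Type, Balance)⁺ = {BCity, Type, Balance, Branch, AcctNo}, which contains all of one fragment — lossless.
Dependency preservation: the restricted closure of {Branch, AcctNo} across the fragments never reaches {Balance}, so Branch, AcctNo → Balance cannot be enforced without a join — not preserved.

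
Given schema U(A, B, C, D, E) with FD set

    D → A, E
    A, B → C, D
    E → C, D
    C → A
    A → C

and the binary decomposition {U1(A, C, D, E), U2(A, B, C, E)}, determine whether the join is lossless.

Yes

Common attributes: U1 ∩ U2 = {A, C, E}.
Closure of {A, C, E}: E → C, D applies, adding D. So (A, C, E)⁺ = {A, C, D, E}.
This closure contains every attribute of U1, so U1 ∩ U2 → U1. The join is lossless.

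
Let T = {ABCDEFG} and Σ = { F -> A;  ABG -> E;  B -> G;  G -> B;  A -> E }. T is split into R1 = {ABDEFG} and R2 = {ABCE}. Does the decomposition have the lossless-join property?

Common attributes: R1 ∩ R2 = {ABE}.
Closure of {ABE}: B → G applies, adding G. So (ABE)⁺ = {ABEG}.
The closure contains neither all of R1 = {ABDEFG} nor all of R2 = {ABCE}, so the common attributes are not a superkey of either fragment. The join is lossy.

No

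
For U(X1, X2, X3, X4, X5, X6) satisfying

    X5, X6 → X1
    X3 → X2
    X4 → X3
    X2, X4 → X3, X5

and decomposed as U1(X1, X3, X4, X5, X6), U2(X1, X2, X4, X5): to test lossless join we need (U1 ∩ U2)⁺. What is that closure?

X1, X2, X3, X4, X5

U1 ∩ U2 = {X1, X4, X5}.
X4 → X3 applies, adding X3
X3 → X2 applies, adding X2
Closure: {X1, X2, X3, X4, X5}.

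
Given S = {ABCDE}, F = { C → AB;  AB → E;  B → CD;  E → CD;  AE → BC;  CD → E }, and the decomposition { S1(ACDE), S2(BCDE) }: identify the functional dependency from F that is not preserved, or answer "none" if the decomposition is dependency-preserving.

none

C → AB: restricted closure across fragments reaches AB.
AB → E: restricted closure across fragments reaches E.
B → CD lies within S2.
E → CD lies within S1.
AE → BC: restricted closure across fragments reaches BC.
CD → E lies within S1.
Every dependency is enforceable on the fragments, so the decomposition is dependency-preserving.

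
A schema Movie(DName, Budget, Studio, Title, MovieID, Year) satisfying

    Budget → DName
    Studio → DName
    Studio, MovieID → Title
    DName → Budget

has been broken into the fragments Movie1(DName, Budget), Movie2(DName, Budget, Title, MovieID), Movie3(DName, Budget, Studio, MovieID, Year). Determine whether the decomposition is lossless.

Chase test. Columns are DName, Budget, Studio, Title, MovieID, Year; row i has aⱼ where attribute j ∈ Moviei, else bᵢⱼ.
Initial tableau (one row per fragment):
  row 1: a1 a2 b13 b14 b15 b16
  row 2: a1 a2 b23 a4 a5 b26
  row 3: a1 a2 a3 b34 a5 a6
No row becomes fully distinguished — the join is lossy.

No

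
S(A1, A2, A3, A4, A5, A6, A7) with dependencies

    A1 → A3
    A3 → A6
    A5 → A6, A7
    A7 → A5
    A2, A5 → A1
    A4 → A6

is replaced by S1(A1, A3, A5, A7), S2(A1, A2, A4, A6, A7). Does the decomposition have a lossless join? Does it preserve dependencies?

Lossless test: (A1, A7)⁺ = {A1, A3, A5, A6, A7}, which contains all of one fragment — lossless.
Dependency preservation: the restricted closure of {A3} across the fragments never reaches {A6}, so A3 → A6 cannot be enforced without a join — not preserved.

lossless but not dependency-preserving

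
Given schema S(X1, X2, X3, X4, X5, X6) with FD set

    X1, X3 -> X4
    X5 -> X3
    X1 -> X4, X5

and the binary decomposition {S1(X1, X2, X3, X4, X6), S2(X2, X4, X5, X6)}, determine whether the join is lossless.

Common attributes: S1 ∩ S2 = {X2, X4, X6}.
No dependency enlarges {X2, X4, X6}, so (X2, X4, X6)⁺ = {X2, X4, X6}.
The closure contains neither all of S1 = {X1, X2, X3, X4, X6} nor all of S2 = {X2, X4, X5, X6}, so the common attributes are not a superkey of either fragment. The join is lossy.

No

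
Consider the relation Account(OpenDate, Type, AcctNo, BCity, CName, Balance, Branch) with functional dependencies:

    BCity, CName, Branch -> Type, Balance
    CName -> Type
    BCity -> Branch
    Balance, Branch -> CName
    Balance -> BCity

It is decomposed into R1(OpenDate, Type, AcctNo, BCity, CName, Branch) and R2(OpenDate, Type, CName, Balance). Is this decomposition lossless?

Common attributes: R1 ∩ R2 = {OpenDate, Type, CName}.
No dependency enlarges {OpenDate, Type, CName}, so (OpenDate, Type, CName)⁺ = {OpenDate, Type, CName}.
The closure contains neither all of R1 = {OpenDate, Type, AcctNo, BCity, CName, Branch} nor all of R2 = {OpenDate, Type, CName, Balance}, so the common attributes are not a superkey of either fragment. The join is lossy.

No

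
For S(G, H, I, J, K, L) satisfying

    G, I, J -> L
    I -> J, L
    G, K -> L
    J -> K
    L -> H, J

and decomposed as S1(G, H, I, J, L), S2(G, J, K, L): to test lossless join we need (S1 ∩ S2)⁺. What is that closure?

G, H, J, K, L

S1 ∩ S2 = {G, J, L}.
J → K applies, adding K
L → H, J applies, adding H
Closure: {G, H, J, K, L}.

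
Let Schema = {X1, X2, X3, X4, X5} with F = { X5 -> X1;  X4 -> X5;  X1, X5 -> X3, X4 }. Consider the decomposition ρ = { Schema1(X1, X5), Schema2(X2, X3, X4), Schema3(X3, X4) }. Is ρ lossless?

No

Chase test. Columns are X1, X2, X3, X4, X5; row i has aⱼ where attribute j ∈ Schemai, else bᵢⱼ.
Initial tableau (one row per fragment):
  row 1: a1 b12 b13 b14 a5
  row 2: b21 a2 a3 a4 b25
  row 3: b31 b32 a3 a4 b35
Rows 2 and 3 agree on X4; apply X4→X5 and equate their X5 entries.
Rows 2 and 3 agree on X5; apply X5→X1 and equate their X1 entries.
No row becomes fully distinguished — the join is lossy.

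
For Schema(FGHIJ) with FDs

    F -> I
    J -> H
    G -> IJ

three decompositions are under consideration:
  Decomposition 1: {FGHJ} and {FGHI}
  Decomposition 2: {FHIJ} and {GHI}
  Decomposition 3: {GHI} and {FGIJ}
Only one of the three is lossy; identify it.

Decomposition 2

Decomposition 1: common = {FGH}, closure = {FGHIJ} → lossless.
Decomposition 2: common = {HI}, closure = {HI} → lossy.
Decomposition 3: common = {GI}, closure = {GHIJ} → lossless.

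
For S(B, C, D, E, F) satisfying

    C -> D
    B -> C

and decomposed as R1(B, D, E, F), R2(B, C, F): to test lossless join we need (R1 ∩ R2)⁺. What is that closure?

R1 ∩ R2 = {B, F}.
B → C applies, adding C
C → D applies, adding D
Closure: {B, C, D, F}.

B, C, D, F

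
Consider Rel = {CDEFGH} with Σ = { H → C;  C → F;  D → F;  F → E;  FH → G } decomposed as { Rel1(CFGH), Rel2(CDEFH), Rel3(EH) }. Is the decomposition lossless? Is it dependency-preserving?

Lossless test (chase): Rows 1 and 3 agree on H; apply H→C and equate their C entries. Rows 1 and 3 agree on C; apply C→F and equate their F entries. Rows 1 and 2 agree on F; apply F→E and equate their E entries. Rows 1 and 2 agree on FH; apply FH→G and equate their G entries. Rows 1 and 3 agree on FH; apply FH→G and equate their G entries. Row 2 is now all distinguished symbols — the join is lossless.
Dependency preservation: every FD's attributes lie within a single fragment, so each can be enforced locally — preserved.

lossless and dependency-preserving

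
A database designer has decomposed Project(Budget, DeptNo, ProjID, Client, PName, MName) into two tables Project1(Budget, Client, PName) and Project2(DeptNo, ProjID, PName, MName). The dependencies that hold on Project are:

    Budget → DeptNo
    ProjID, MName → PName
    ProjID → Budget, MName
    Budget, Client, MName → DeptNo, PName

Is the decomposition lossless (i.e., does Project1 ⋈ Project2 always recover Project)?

Common attributes: Project1 ∩ Project2 = {PName}.
No dependency enlarges {PName}, so (PName)⁺ = {PName}.
The closure contains neither all of Project1 = {Budget, Client, PName} nor all of Project2 = {DeptNo, ProjID, PName, MName}, so the common attributes are not a superkey of either fragment. The join is lossy.

No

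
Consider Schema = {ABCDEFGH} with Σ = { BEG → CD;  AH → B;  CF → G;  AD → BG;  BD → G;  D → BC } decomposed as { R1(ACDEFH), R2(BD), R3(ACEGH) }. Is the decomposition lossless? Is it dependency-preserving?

Lossless test (chase): Rows 1 and 3 agree on AH; apply AH→B and equate their B entries. Rows 1 and 2 agree on D; apply D→BC and equate their BC entries. Rows 1 and 2 agree on BD; apply BD→G and equate their G entries. No row becomes fully distinguished — the join is lossy.
Dependency preservation: the restricted closure of {BEG} across the fragments never reaches {CD}, so BEG → CD cannot be enforced without a join — not preserved.

lossy and not dependency-preserving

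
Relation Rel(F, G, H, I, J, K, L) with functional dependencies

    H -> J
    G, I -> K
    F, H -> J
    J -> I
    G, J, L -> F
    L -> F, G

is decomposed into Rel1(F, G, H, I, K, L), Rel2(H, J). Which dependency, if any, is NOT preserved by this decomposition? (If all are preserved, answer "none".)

Check J → I: no single fragment contains all of {I, J}, and the restricted closure of {J} across the fragments never reaches {I}.
H → J is preserved.
G, I → K is preserved.
F, H → J is preserved.
G, J, L → F is preserved.
L → F, G is preserved.

J -> I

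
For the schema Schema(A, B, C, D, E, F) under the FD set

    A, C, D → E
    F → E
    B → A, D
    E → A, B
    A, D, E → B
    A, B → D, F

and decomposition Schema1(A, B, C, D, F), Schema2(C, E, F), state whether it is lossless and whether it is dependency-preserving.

lossless and dependency-preserving

Lossless test: (C, F)⁺ = {A, B, C, D, E, F}, which contains all of one fragment — lossless.
Dependency preservation: A, C, D → E; E → A, B; A, D, E → B are not contained in any single fragment, but the restricted closure of each left-hand side across the fragments still reaches the right-hand side; the remaining FDs each lie inside some fragment. All dependencies are preserved.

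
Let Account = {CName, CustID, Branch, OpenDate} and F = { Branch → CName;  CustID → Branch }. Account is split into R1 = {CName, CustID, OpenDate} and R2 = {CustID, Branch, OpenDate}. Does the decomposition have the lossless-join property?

Common attributes: R1 ∩ R2 = {CustID, OpenDate}.
Closure of {CustID, OpenDate}: CustID → Branch applies, adding Branch; Branch → CName applies, adding CName. So (CustID, OpenDate)⁺ = {CName, CustID, Branch, OpenDate}.
This closure contains every attribute of R1, so R1 ∩ R2 → R1. The join is lossless.

Yes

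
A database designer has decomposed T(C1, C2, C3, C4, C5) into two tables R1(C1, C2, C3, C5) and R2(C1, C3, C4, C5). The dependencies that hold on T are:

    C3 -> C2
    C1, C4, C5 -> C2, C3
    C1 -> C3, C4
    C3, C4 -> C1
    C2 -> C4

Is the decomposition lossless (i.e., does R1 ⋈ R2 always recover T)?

Yes

Common attributes: R1 ∩ R2 = {C1, C3, C5}.
Closure of {C1, C3, C5}: C3 → C2 applies, adding C2; C1 → C3, C4 applies, adding C4. So (C1, C3, C5)⁺ = {C1, C2, C3, C4, C5}.
This closure contains every attribute of R1, so R1 ∩ R2 → R1. The join is lossless.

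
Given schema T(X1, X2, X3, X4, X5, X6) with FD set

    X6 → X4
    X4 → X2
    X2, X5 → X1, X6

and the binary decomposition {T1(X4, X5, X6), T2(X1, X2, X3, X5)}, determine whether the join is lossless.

No

Common attributes: T1 ∩ T2 = {X5}.
No dependency enlarges {X5}, so (X5)⁺ = {X5}.
The closure contains neither all of T1 = {X4, X5, X6} nor all of T2 = {X1, X2, X3, X5}, so the common attributes are not a superkey of either fragment. The join is lossy.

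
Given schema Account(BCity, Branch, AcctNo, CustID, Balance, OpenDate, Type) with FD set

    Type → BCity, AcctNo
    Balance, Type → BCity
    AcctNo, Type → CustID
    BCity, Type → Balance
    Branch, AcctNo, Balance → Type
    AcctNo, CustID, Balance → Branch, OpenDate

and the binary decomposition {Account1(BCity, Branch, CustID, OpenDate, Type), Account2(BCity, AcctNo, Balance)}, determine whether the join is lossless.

No

Common attributes: Account1 ∩ Account2 = {BCity}.
No dependency enlarges {BCity}, so (BCity)⁺ = {BCity}.
The closure contains neither all of Account1 = {BCity, Branch, CustID, OpenDate, Type} nor all of Account2 = {BCity, AcctNo, Balance}, so the common attributes are not a superkey of either fragment. The join is lossy.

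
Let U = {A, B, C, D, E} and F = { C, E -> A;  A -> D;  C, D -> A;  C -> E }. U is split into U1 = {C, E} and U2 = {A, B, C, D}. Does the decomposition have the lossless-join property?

Common attributes: U1 ∩ U2 = {C}.
Closure of {C}: C → E applies, adding E; C, E → A applies, adding A; A → D applies, adding D. So (C)⁺ = {A, C, D, E}.
This closure contains every attribute of U1, so U1 ∩ U2 → U1. The join is lossless.

Yes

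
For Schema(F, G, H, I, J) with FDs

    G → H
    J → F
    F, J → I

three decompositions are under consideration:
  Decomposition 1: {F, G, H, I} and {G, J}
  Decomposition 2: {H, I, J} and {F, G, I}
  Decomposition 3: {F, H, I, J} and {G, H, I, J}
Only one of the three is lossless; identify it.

Decomposition 1: common = {G}, closure = {G, H} → lossy.
Decomposition 2: common = {I}, closure = {I} → lossy.
Decomposition 3: common = {H, I, J}, closure = {F, H, I, J} → lossless.

Decomposition 3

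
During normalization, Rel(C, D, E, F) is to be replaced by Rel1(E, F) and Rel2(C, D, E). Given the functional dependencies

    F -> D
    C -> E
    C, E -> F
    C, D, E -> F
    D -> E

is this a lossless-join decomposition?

No

Common attributes: Rel1 ∩ Rel2 = {E}.
No dependency enlarges {E}, so (E)⁺ = {E}.
The closure contains neither all of Rel1 = {E, F} nor all of Rel2 = {C, D, E}, so the common attributes are not a superkey of either fragment. The join is lossy.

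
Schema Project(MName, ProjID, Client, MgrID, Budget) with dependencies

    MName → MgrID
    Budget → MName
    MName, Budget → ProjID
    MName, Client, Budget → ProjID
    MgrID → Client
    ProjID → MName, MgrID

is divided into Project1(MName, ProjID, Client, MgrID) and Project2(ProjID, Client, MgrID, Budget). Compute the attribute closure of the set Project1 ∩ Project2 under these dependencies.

MName, ProjID, Client, MgrID

Project1 ∩ Project2 = {ProjID, Client, MgrID}.
ProjID → MName, MgrID applies, adding MName
Closure: {MName, ProjID, Client, MgrID}.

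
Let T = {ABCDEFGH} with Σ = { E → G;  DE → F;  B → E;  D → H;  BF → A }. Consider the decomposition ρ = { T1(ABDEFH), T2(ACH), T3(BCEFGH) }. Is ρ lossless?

Chase test. Columns are ABCDEFGH; row i has aⱼ where attribute j ∈ Ti, else bᵢⱼ.
Initial tableau (one row per fragment):
  row 1: a1 a2 b13 a4 a5 a6 b17 a8
  row 2: a1 b22 a3 b24 b25 b26 b27 a8
  row 3: b31 a2 a3 b34 a5 a6 a7 a8
Rows 1 and 3 agree on E; apply E→G and equate their G entries.
Rows 1 and 3 agree on BF; apply BF→A and equate their A entries.
No row becomes fully distinguished — the join is lossy.

No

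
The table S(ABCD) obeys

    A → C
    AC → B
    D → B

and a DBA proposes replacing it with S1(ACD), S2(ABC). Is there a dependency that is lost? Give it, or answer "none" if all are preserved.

D → B

Check D → B: no single fragment contains all of {BD}, and the restricted closure of {D} across the fragments never reaches {B}.
A → C is preserved.
AC → B is preserved.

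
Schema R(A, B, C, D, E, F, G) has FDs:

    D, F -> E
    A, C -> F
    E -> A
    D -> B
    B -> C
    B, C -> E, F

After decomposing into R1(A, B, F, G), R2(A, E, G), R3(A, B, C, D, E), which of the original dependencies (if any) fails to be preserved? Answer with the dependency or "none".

A, C -> F

Check A, C → F: no single fragment contains all of {A, C, F}, and the restricted closure of {A, C} across the fragments never reaches {F}.
D, F → E is preserved.
E → A is preserved.
D → B is preserved.
B → C is preserved.
B, C → E, F is preserved.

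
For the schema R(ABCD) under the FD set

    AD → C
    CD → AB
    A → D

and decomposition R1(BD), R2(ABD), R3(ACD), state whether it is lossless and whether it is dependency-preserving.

Lossless test (chase): Rows 2 and 3 agree on AD; apply AD→C and equate their C entries. Rows 2 and 3 agree on CD; apply CD→AB and equate their AB entries. Row 2 is now all distinguished symbols — the join is lossless.
Dependency preservation: CD → AB is not contained in any single fragment, but the restricted closure of its left-hand side across the fragments still reaches the right-hand side; the remaining FDs each lie inside some fragment. All dependencies are preserved.

lossless and dependency-preserving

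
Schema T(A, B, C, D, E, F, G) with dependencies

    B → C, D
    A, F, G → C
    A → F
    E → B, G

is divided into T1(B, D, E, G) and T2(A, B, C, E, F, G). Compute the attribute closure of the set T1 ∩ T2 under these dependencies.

T1 ∩ T2 = {B, E, G}.
B → C, D applies, adding C, D
Closure: {B, C, D, E, G}.

B, C, D, E, G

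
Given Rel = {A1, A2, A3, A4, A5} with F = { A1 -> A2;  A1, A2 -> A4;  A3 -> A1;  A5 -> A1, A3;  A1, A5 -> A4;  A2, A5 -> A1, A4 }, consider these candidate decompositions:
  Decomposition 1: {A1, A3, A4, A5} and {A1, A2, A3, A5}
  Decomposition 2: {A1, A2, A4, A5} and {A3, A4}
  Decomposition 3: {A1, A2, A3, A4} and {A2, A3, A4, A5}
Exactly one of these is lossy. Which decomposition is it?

Decomposition 1: common = {A1, A3, A5}, closure = {A1, A2, A3, A4, A5} → lossless.
Decomposition 2: common = {A4}, closure = {A4} → lossy.
Decomposition 3: common = {A2, A3, A4}, closure = {A1, A2, A3, A4} → lossless.

Decomposition 2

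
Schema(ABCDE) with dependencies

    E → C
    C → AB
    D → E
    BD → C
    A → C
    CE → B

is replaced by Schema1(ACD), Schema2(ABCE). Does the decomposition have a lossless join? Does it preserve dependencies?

lossy and not dependency-preserving

Lossless test: (AC)⁺ = {ABC}, which is a superkey of neither fragment — lossy.
Dependency preservation: the restricted closure of {D} across the fragments never reaches {E}, so D → E cannot be enforced without a join — not preserved.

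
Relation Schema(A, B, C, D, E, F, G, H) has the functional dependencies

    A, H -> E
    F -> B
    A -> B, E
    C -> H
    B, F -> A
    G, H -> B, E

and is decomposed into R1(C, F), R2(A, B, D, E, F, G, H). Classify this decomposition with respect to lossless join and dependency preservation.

lossy and not dependency-preserving

Lossless test: (F)⁺ = {A, B, E, F}, which is a superkey of neither fragment — lossy.
Dependency preservation: the restricted closure of {C} across the fragments never reaches {H}, so C → H cannot be enforced without a join — not preserved.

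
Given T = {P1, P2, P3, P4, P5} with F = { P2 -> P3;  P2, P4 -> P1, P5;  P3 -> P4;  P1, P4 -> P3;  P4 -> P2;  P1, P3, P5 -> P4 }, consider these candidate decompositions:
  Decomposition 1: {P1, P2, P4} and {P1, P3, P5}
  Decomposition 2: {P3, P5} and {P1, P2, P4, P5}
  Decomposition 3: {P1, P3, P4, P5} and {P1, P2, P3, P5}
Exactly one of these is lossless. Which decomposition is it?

Decomposition 1: common = {P1}, closure = {P1} → lossy.
Decomposition 2: common = {P5}, closure = {P5} → lossy.
Decomposition 3: common = {P1, P3, P5}, closure = {P1, P2, P3, P4, P5} → lossless.

Decomposition 3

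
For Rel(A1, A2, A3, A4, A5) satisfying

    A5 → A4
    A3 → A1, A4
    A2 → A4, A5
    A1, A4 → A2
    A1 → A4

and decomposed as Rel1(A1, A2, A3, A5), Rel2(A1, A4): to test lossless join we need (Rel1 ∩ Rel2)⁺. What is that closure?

Rel1 ∩ Rel2 = {A1}.
A1 → A4 applies, adding A4
A1, A4 → A2 applies, adding A2
A2 → A4, A5 applies, adding A5
Closure: {A1, A2, A4, A5}.

A1, A2, A4, A5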